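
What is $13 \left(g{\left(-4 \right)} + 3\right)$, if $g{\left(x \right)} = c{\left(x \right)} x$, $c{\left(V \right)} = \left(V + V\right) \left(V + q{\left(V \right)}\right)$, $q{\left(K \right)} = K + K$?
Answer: $-4953$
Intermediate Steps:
$q{\left(K \right)} = 2 K$
$c{\left(V \right)} = 6 V^{2}$ ($c{\left(V \right)} = \left(V + V\right) \left(V + 2 V\right) = 2 V 3 V = 6 V^{2}$)
$g{\left(x \right)} = 6 x^{3}$ ($g{\left(x \right)} = 6 x^{2} x = 6 x^{3}$)
$13 \left(g{\left(-4 \right)} + 3\right) = 13 \left(6 \left(-4\right)^{3} + 3\right) = 13 \left(6 \left(-64\right) + 3\right) = 13 \left(-384 + 3\right) = 13 \left(-381\right) = -4953$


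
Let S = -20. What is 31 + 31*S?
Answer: -589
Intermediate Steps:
31 + 31*S = 31 + 31*(-20) = 31 - 620 = -589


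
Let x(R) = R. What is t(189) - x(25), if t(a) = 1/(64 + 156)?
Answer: -5499/220 ≈ -24.995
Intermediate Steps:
t(a) = 1/220
t(189) - x(25) = 1/220 - 1*25 = 1/220 - 25 = -5499/220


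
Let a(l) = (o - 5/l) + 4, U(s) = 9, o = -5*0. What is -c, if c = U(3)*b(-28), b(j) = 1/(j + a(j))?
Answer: 252/667 ≈ 0.37781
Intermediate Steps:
o = 0
a(l) = 4 - 5/l (a(l) = (0 - 5/l) + 4 = -5/l + 4 = 4 - 5/l)
b(j) = 1/(4 + j - 5/j) (b(j) = 1/(j + (4 - 5/j)) = 1/(4 + j - 5/j))
c = -252/667 (c = 9*(-28/(-5 + (-28)² + 4*(-28))) = 9*(-28/(-5 + 784 - 112)) = 9*(-28/667) = -252/667 ≈ -0.37781)
-c = -1*(-252/667) = 252/667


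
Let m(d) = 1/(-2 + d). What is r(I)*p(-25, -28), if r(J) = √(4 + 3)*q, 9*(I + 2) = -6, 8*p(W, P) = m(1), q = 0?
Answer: 0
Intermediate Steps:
p(W, P) = -⅛ (p(W, P) = 1/(8*(-2 + 1)) = (⅛)/(-1) = (⅛)*(-1) = -⅛)
I = -8/3 (I = -2 + (⅑)*(-6) = -2 - ⅔ = -8/3 ≈ -2.6667)
r(J) = 0 (r(J) = √(4 + 3)*0 = √7*0 = 0)
r(I)*p(-25, -28) = 0*(-⅛) = 0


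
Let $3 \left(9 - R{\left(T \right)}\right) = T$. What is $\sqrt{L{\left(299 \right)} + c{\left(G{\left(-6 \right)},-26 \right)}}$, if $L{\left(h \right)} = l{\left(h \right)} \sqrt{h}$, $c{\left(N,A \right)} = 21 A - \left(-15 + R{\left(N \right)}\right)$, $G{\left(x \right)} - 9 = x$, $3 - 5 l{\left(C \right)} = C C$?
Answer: $\frac{\sqrt{-13475 - 446990 \sqrt{299}}}{5} \approx 556.51 i$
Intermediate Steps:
$l{\left(C \right)} = \frac{3}{5} - \frac{C^{2}}{5}$ ($l{\left(C \right)} = \frac{3}{5} - \frac{C C}{5} = \frac{3}{5} - \frac{C^{2}}{5}$)
$R{\left(T \right)} = 9 - \frac{T}{3}$
$G{\left(x \right)} = 9 + x$
$c{\left(N,A \right)} = 6 + 21 A + \frac{N}{3}$ ($c{\left(N,A \right)} = 21 A - \left(-6 - \frac{N}{3}\right) = 21 A + \left(15 + \left(-9 + \frac{N}{3}\right)\right) = 21 A + \left(6 + \frac{N}{3}\right) = 6 + 21 A + \frac{N}{3}$)
$L{\left(h \right)} = \sqrt{h} \left(\frac{3}{5} - \frac{h^{2}}{5}\right)$ ($L{\left(h \right)} = \left(\frac{3}{5} - \frac{h^{2}}{5}\right) \sqrt{h} = \sqrt{h} \left(\frac{3}{5} - \frac{h^{2}}{5}\right)$)
$\sqrt{L{\left(299 \right)} + c{\left(G{\left(-6 \right)},-26 \right)}} = \sqrt{\frac{\sqrt{299} \left(3 - 299^{2}\right)}{5} + \left(6 + 21 \left(-26\right) + \frac{9 - 6}{3}\right)} = \sqrt{\frac{\sqrt{299} \left(3 - 89401\right)}{5} + \left(6 - 546 + \frac{1}{3} \cdot 3\right)} = \sqrt{\frac{\sqrt{299} \left(3 - 89401\right)}{5} + \left(6 - 546 + 1\right)} = \sqrt{\frac{1}{5} \sqrt{299} \left(-89398\right) - 539} = \sqrt{- \frac{89398 \sqrt{299}}{5} - 539} = \sqrt{-539 - \frac{89398 \sqrt{299}}{5}}$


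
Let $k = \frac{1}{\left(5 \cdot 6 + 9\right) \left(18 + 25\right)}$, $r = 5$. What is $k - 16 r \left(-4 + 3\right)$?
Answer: $\frac{134161}{1677} \approx 80.001$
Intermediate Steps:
$k = \frac{1}{1677}$ ($k = \frac{1}{\left(30 + 9\right) 43} = \frac{1}{39 \cdot 43} = \frac{1}{1677} \approx 0.0005963$)
$k - 16 r \left(-4 + 3\right) = \frac{1}{1677} - 16 \cdot 5 \left(-4 + 3\right) = \frac{1}{1677} - 16 \cdot 5 \left(-1\right) = \frac{1}{1677} - -80 = \frac{1}{1677} + 80 = \frac{134161}{1677}$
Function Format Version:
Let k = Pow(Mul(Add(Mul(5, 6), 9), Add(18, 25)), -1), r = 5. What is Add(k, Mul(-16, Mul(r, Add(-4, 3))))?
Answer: Rational(134161, 1677) ≈ 80.001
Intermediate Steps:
k = Rational(1, 1677) (k = Pow(Mul(Add(30, 9), 43), -1) = Pow(Mul(39, 43), -1) = Pow(1677, -1) = Rational(1, 1677) ≈ 0.00059630)
Add(k, Mul(-16, Mul(r, Add(-4, 3)))) = Add(Rational(1, 1677), Mul(-16, Mul(5, Add(-4, 3)))) = Add(Rational(1, 1677), Mul(-16, Mul(5, -1))) = Add(Rational(1, 1677), Mul(-16, -5)) = Add(Rational(1, 1677), 80) = Rational(134161, 1677)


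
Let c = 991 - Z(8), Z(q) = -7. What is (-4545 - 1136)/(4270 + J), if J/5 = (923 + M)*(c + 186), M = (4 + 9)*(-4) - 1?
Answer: -5681/5154670 ≈ -0.0011021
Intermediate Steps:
M = -53 (M = 13*(-4) - 1 = -52 - 1 = -53)
c = 998 (c = 991 - 1*(-7) = 991 + 7 = 998)
J = 5150400 (J = 5*((923 - 53)*(998 + 186)) = 5*(870*1184) = 5*1030080 = 5150400)
(-4545 - 1136)/(4270 + J) = (-4545 - 1136)/(4270 + 5150400) = -5681/5154670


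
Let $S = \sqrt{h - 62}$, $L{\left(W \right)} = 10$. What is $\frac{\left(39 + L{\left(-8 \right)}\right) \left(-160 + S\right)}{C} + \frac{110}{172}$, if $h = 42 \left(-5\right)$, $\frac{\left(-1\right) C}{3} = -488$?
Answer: $- \frac{74215}{15738} + \frac{49 i \sqrt{17}}{366} \approx -4.7157 + 0.552 i$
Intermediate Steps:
$C = 1464$ ($C = \left(-3\right) \left(-488\right) = 1464$)
$h = -210$
$S = 4 i \sqrt{17}$ ($S = \sqrt{-210 - 62} = \sqrt{-272} = 4 i \sqrt{17} \approx 16.492 i$)
$\frac{\left(39 + L{\left(-8 \right)}\right) \left(-160 + S\right)}{C} + \frac{110}{172} = \frac{\left(39 + 10\right) \left(-160 + 4 i \sqrt{17}\right)}{1464} + \frac{110}{172} = 49 \left(-160 + 4 i \sqrt{17}\right) \frac{1}{1464} + 110 \cdot \frac{1}{172} = \left(-7840 + 196 i \sqrt{17}\right) \frac{1}{1464} + \frac{55}{86} = \left(- \frac{980}{183} + \frac{49 i \sqrt{17}}{366}\right) + \frac{55}{86} = - \frac{74215}{15738} + \frac{49 i \sqrt{17}}{366}$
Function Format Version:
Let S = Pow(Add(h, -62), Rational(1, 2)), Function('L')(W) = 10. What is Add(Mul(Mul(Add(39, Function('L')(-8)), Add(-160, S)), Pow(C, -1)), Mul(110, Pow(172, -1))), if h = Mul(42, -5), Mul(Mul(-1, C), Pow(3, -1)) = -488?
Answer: Add(Rational(-74215, 15738), Mul(Rational(49, 366), I, Pow(17, Rational(1, 2)))) ≈ Add(-4.7157, Mul(0.55200, I))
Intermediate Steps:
C = 1464 (C = Mul(-3, -488) = 1464)
h = -210
S = Mul(4, I, Pow(17, Rational(1, 2))) (S = Pow(Add(-210, -62), Rational(1, 2)) = Pow(-272, Rational(1, 2)) = Mul(4, I, Pow(17, Rational(1, 2))) ≈ Mul(16.492, I))
Add(Mul(Mul(Add(39, Function('L')(-8)), Add(-160, S)), Pow(C, -1)), Mul(110, Pow(172, -1))) = Add(Mul(Mul(Add(39, 10), Add(-160, Mul(4, I, Pow(17, Rational(1, 2))))), Pow(1464, -1)), Mul(110, Pow(172, -1))) = Add(Mul(Mul(49, Add(-160, Mul(4, I, Pow(17, Rational(1, 2))))), Rational(1, 1464)), Mul(110, Rational(1, 172))) = Add(Mul(Add(-7840, Mul(196, I, Pow(17, Rational(1, 2)))), Rational(1, 1464)), Rational(55, 86)) = Add(Add(Rational(-980, 183), Mul(Rational(49, 366), I, Pow(17, Rational(1, 2)))), Rational(55, 86)) = Add(Rational(-74215, 15738), Mul(Rational(49, 366), I, Pow(17, Rational(1, 2))))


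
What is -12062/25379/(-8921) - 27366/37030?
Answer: -3097690777367/4191908182385 ≈ -0.73897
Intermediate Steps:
-12062/25379/(-8921) - 27366/37030 = -12062*1/25379*(-1/8921) - 27366*1/37030 = -12062/25379*(-1/8921) - 13683/18515 = 12062/226406059 - 13683/18515 = -3097690777367/4191908182385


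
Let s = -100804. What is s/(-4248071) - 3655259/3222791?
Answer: -15202929531425/13690644986161 ≈ -1.1105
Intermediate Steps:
s/(-4248071) - 3655259/3222791 = -100804/(-4248071) - 3655259/3222791 = -100804*(-1/4248071) - 3655259*1/3222791 = 100804/4248071 - 3655259/3222791 = -15202929531425/13690644986161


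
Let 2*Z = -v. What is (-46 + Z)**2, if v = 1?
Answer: 8649/4 ≈ 2162.3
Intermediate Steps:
Z = -1/2 (Z = (-1*1)/2 = (1/2)*(-1) = -1/2 ≈ -0.50000)
(-46 + Z)**2 = (-46 - 1/2)**2 = (-93/2)**2 = 8649/4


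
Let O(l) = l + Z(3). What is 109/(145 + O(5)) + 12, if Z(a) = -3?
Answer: 1873/147 ≈ 12.742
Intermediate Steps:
O(l) = -3 + l (O(l) = l - 3 = -3 + l)
109/(145 + O(5)) + 12 = 109/(145 + (-3 + 5)) + 12 = 109/(145 + 2) + 12 = 109/147 + 12 = 1873/147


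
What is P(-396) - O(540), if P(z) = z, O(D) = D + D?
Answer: -1476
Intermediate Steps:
O(D) = 2*D
P(-396) - O(540) = -396 - 2*540 = -396 - 1*1080 = -396 - 1080 = -1476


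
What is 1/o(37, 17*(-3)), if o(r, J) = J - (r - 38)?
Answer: -1/50 ≈ -0.020000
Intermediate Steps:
o(r, J) = 38 + J - r (o(r, J) = J - (-38 + r) = J + (38 - r) = 38 + J - r)
1/o(37, 17*(-3)) = 1/(38 + 17*(-3) - 1*37) = 1/(38 - 51 - 37) = 1/(-50) = -1/50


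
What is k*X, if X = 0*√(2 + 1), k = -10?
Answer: 0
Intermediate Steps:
X = 0 (X = 0*√3 = 0)
k*X = -10*0 = 0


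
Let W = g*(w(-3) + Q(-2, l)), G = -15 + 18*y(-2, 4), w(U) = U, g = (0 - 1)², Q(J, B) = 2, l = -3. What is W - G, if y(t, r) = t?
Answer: 50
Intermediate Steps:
g = 1 (g = (-1)² = 1)
G = -51 (G = -15 + 18*(-2) = -15 - 36 = -51)
W = -1 (W = 1*(-3 + 2) = 1*(-1) = -1)
W - G = -1 - 1*(-51) = -1 + 51 = 50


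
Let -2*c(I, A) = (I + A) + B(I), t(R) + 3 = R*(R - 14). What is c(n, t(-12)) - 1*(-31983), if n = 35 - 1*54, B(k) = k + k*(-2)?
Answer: 63657/2 ≈ 31829.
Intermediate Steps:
t(R) = -3 + R*(-14 + R) (t(R) = -3 + R*(R - 14) = -3 + R*(-14 + R))
B(k) = -k (B(k) = k - 2*k = -k)
n = -19 (n = 35 - 54 = -19)
c(I, A) = -A/2 (c(I, A) = -((I + A) - I)/2 = -((A + I) - I)/2 = -A/2)
c(n, t(-12)) - 1*(-31983) = -(-3 + (-12)² - 14*(-12))/2 - 1*(-31983) = -(-3 + 144 + 168)/2 + 31983 = -½*309 + 31983 = -309/2 + 31983 = 63657/2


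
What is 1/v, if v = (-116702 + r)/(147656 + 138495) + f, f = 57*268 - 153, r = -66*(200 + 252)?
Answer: 286151/4327315039 ≈ 6.6127e-5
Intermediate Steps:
r = -29832 (r = -66*452 = -29832)
f = 15123 (f = 15276 - 153 = 15123)
v = 4327315039/286151 (v = (-116702 - 29832)/(147656 + 138495) + 15123 = -146534/286151 + 15123 = 4327315039/286151 ≈ 15122.)
1/v = 1/(4327315039/286151) = 286151/4327315039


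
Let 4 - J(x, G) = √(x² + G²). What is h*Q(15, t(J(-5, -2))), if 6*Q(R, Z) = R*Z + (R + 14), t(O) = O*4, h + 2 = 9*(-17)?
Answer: -41695/6 + 1550*√29 ≈ 1397.8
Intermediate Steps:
h = -155 (h = -2 + 9*(-17) = -2 - 153 = -155)
J(x, G) = 4 - √(G² + x²) (J(x, G) = 4 - √(x² + G²) = 4 - √(G² + x²))
t(O) = 4*O
Q(R, Z) = 7/3 + R/6 + R*Z/6 (Q(R, Z) = (R*Z + (R + 14))/6 = (R*Z + (14 + R))/6 = (14 + R + R*Z)/6 = 7/3 + R/6 + R*Z/6)
h*Q(15, t(J(-5, -2))) = -155*(7/3 + (⅙)*15 + (⅙)*15*(4*(4 - √((-2)² + (-5)²)))) = -155*(7/3 + 5/2 + (⅙)*15*(4*(4 - √(4 + 25)))) = -155*(7/3 + 5/2 + (⅙)*15*(4*(4 - √29))) = -155*(7/3 + 5/2 + (⅙)*15*(16 - 4*√29)) = -155*(7/3 + 5/2 + (40 - 10*√29)) = -155*(269/6 - 10*√29) = -41695/6 + 1550*√29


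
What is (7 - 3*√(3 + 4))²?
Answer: 112 - 42*√7 ≈ 0.87844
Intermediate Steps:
(7 - 3*√(3 + 4))² = (7 - 3*√7)²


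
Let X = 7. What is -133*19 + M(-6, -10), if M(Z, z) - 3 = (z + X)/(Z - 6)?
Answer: -10095/4 ≈ -2523.8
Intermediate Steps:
M(Z, z) = 3 + (7 + z)/(-6 + Z) (M(Z, z) = 3 + (z + 7)/(Z - 6) = 3 + (7 + z)/(-6 + Z))
-133*19 + M(-6, -10) = -133*19 + (-11 - 10 + 3*(-6))/(-6 - 6) = -2527 + (-11 - 10 - 18)/(-12) = -2527 - 1/12*(-39) = -2527 + 13/4 = -10095/4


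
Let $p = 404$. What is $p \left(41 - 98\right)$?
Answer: $-23028$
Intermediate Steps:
$p \left(41 - 98\right) = 404 \left(41 - 98\right) = 404 \left(-57\right) = -23028$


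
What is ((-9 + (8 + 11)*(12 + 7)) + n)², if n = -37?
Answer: 99225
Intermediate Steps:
((-9 + (8 + 11)*(12 + 7)) + n)² = ((-9 + (8 + 11)*(12 + 7)) - 37)² = ((-9 + 19*19) - 37)² = ((-9 + 361) - 37)² = (352 - 37)² = 315² = 99225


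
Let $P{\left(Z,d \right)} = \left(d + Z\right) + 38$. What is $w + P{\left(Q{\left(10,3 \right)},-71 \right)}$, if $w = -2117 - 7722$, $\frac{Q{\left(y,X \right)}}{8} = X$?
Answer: $-9848$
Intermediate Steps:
$Q{\left(y,X \right)} = 8 X$
$w = -9839$
$P{\left(Z,d \right)} = 38 + Z + d$ ($P{\left(Z,d \right)} = \left(Z + d\right) + 38 = 38 + Z + d$)
$w + P{\left(Q{\left(10,3 \right)},-71 \right)} = -9839 + \left(38 + 8 \cdot 3 - 71\right) = -9839 + \left(38 + 24 - 71\right) = -9839 - 9 = -9848$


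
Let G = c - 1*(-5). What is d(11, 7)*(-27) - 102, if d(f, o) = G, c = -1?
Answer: -210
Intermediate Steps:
G = 4 (G = -1 - 1*(-5) = -1 + 5 = 4)
d(f, o) = 4
d(11, 7)*(-27) - 102 = 4*(-27) - 102 = -108 - 102 = -210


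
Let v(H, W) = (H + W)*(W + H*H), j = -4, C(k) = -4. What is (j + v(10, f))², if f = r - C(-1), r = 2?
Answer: 2862864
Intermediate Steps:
f = 6 (f = 2 - 1*(-4) = 2 + 4 = 6)
v(H, W) = (H + W)*(W + H²)
(j + v(10, f))² = (-4 + (10³ + 6² + 10*6 + 6*10²))² = (-4 + (1000 + 36 + 60 + 6*100))² = (-4 + (1000 + 36 + 60 + 600))² = (-4 + 1696)² = 1692² = 2862864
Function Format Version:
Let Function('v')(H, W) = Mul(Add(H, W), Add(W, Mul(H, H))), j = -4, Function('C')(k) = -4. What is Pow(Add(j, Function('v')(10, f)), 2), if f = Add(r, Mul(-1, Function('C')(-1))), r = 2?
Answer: 2862864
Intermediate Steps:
f = 6 (f = Add(2, Mul(-1, -4)) = Add(2, 4) = 6)
Function('v')(H, W) = Mul(Add(H, W), Add(W, Pow(H, 2)))
Pow(Add(j, Function('v')(10, f)), 2) = Pow(Add(-4, Add(Pow(10, 3), Pow(6, 2), Mul(10, 6), Mul(6, Pow(10, 2)))), 2) = Pow(Add(-4, Add(1000, 36, 60, Mul(6, 100))), 2) = Pow(Add(-4, Add(1000, 36, 60, 600)), 2) = Pow(Add(-4, 1696), 2) = Pow(1692, 2) = 2862864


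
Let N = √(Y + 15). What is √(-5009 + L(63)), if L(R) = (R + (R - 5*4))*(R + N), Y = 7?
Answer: √(1669 + 106*√22) ≈ 46.542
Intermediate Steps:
N = √22 (N = √(7 + 15) = √22 ≈ 4.6904)
L(R) = (-20 + 2*R)*(R + √22) (L(R) = (R + (R - 5*4))*(R + √22) = (R + (R - 20))*(R + √22) = (R + (-20 + R))*(R + √22) = (-20 + 2*R)*(R + √22))
√(-5009 + L(63)) = √(-5009 + (-20*63 - 20*√22 + 2*63² + 2*63*√22)) = √(-5009 + (-1260 - 20*√22 + 2*3969 + 126*√22)) = √(-5009 + (-1260 - 20*√22 + 7938 + 126*√22)) = √(-5009 + (6678 + 106*√22)) = √(1669 + 106*√22)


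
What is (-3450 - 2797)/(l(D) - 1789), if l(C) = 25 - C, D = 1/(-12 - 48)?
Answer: 374820/105839 ≈ 3.5414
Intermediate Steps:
D = -1/60 (D = 1/(-60) = -1/60 ≈ -0.016667)
(-3450 - 2797)/(l(D) - 1789) = (-3450 - 2797)/((25 - 1*(-1/60)) - 1789) = -6247/((25 + 1/60) - 1789) = -6247/(1501/60 - 1789) = -6247/(-105839/60) = -6247*(-60/105839) = 374820/105839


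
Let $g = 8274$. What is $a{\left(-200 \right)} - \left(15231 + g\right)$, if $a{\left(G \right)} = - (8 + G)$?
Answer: $-23313$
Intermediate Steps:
$a{\left(G \right)} = -8 - G$
$a{\left(-200 \right)} - \left(15231 + g\right) = \left(-8 - -200\right) - 23505 = \left(-8 + 200\right) - 23505 = 192 - 23505 = -23313$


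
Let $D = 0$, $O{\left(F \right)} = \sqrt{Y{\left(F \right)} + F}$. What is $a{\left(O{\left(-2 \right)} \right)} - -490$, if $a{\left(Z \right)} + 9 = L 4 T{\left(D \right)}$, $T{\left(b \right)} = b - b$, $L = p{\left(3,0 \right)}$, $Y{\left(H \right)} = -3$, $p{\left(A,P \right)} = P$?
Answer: $481$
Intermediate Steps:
$L = 0$
$O{\left(F \right)} = \sqrt{-3 + F}$
$T{\left(b \right)} = 0$
$a{\left(Z \right)} = -9$ ($a{\left(Z \right)} = -9 + 0 \cdot 4 \cdot 0 = -9 + 0 \cdot 0 = -9 + 0 = -9$)
$a{\left(O{\left(-2 \right)} \right)} - -490 = -9 - -490 = -9 + 490 = 481$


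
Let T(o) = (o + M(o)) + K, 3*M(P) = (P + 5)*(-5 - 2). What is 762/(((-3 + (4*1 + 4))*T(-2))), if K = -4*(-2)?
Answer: -762/5 ≈ -152.40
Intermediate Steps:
M(P) = -35/3 - 7*P/3 (M(P) = ((P + 5)*(-5 - 2))/3 = ((5 + P)*(-7))/3 = (-35 - 7*P)/3 = -35/3 - 7*P/3)
K = 8
T(o) = -11/3 - 4*o/3 (T(o) = (o + (-35/3 - 7*o/3)) + 8 = (-35/3 - 4*o/3) + 8 = -11/3 - 4*o/3)
762/(((-3 + (4*1 + 4))*T(-2))) = 762/(((-3 + (4*1 + 4))*(-11/3 - 4/3*(-2)))) = 762/(((-3 + (4 + 4))*(-11/3 + 8/3))) = 762/(((-3 + 8)*(-1))) = 762/((5*(-1))) = 762/(-5) = 762*(-1/5) = -762/5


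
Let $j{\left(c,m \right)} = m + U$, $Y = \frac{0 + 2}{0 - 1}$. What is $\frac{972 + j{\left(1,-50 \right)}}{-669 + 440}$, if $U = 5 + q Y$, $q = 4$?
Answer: $- \frac{919}{229} \approx -4.0131$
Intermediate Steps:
$Y = -2$ ($Y = \frac{2}{-1} = 2 \left(-1\right) = -2$)
$U = -3$ ($U = 5 + 4 \left(-2\right) = 5 - 8 = -3$)
$j{\left(c,m \right)} = -3 + m$ ($j{\left(c,m \right)} = m - 3 = -3 + m$)
$\frac{972 + j{\left(1,-50 \right)}}{-669 + 440} = \frac{972 - 53}{-669 + 440} = \frac{972 - 53}{-229} = 919 \left(- \frac{1}{229}\right) = - \frac{919}{229}$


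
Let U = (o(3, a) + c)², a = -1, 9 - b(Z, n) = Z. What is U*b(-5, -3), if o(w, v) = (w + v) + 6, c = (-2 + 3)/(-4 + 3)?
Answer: 686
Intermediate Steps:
c = -1 (c = 1/(-1) = 1*(-1) = -1)
b(Z, n) = 9 - Z
o(w, v) = 6 + v + w (o(w, v) = (v + w) + 6 = 6 + v + w)
U = 49 (U = ((6 - 1 + 3) - 1)² = (8 - 1)² = 7² = 49)
U*b(-5, -3) = 49*(9 - 1*(-5)) = 49*(9 + 5) = 49*14 = 686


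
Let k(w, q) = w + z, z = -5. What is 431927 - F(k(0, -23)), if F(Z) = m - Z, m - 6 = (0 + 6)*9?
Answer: 431862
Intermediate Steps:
k(w, q) = -5 + w (k(w, q) = w - 5 = -5 + w)
m = 60 (m = 6 + (0 + 6)*9 = 6 + 6*9 = 6 + 54 = 60)
F(Z) = 60 - Z
431927 - F(k(0, -23)) = 431927 - (60 - (-5 + 0)) = 431927 - (60 - 1*(-5)) = 431927 - (60 + 5) = 431927 - 1*65 = 431927 - 65 = 431862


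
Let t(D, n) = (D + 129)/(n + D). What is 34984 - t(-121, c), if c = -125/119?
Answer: 127027142/3631 ≈ 34984.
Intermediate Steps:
c = -125/119 (c = -125*1/119 = -125/119 ≈ -1.0504)
t(D, n) = (129 + D)/(D + n)
34984 - t(-121, c) = 34984 - (129 - 121)/(-121 - 125/119) = 34984 - 8/(-14524/119) = 34984 - (-119)*8/14524 = 34984 - 1*(-238/3631) = 34984 + 238/3631 = 127027142/3631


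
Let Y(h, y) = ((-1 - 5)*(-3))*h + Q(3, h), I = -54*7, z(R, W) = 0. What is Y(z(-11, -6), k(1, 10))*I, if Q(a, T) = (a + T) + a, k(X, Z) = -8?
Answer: -2268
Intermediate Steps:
I = -378
Q(a, T) = T + 2*a (Q(a, T) = (T + a) + a = T + 2*a)
Y(h, y) = 6 + 19*h (Y(h, y) = ((-1 - 5)*(-3))*h + (h + 2*3) = (-6*(-3))*h + (h + 6) = 18*h + (6 + h) = 6 + 19*h)
Y(z(-11, -6), k(1, 10))*I = (6 + 19*0)*(-378) = (6 + 0)*(-378) = 6*(-378) = -2268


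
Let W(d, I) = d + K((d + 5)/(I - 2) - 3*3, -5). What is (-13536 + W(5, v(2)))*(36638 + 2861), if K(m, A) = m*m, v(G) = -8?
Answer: -530511069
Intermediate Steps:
K(m, A) = m²
W(d, I) = d + (-9 + (5 + d)/(-2 + I))² (W(d, I) = d + ((d + 5)/(I - 2) - 3*3)² = d + ((5 + d)/(-2 + I) - 9)² = d + (-9 + (5 + d)/(-2 + I))²)
(-13536 + W(5, v(2)))*(36638 + 2861) = (-13536 + (5 + (23 + 5 - 9*(-8))²/(-2 - 8)²))*(36638 + 2861) = (-13536 + (5 + (23 + 5 + 72)²/(-10)²))*39499 = (-13536 + (5 + (1/100)*100²))*39499 = (-13536 + (5 + (1/100)*10000))*39499 = (-13536 + (5 + 100))*39499 = (-13536 + 105)*39499 = -13431*39499 = -530511069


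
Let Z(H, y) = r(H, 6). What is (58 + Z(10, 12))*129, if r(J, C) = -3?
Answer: 7095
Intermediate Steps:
Z(H, y) = -3
(58 + Z(10, 12))*129 = (58 - 3)*129 = 55*129 = 7095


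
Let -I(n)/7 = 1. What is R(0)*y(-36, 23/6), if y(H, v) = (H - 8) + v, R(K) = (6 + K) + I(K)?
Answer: 241/6 ≈ 40.167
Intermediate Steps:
I(n) = -7 (I(n) = -7*1 = -7)
R(K) = -1 + K (R(K) = (6 + K) - 7 = -1 + K)
y(H, v) = -8 + H + v (y(H, v) = (-8 + H) + v = -8 + H + v)
R(0)*y(-36, 23/6) = (-1 + 0)*(-8 - 36 + 23/6) = -(-8 - 36 + 23*(⅙)) = -(-8 - 36 + 23/6) = -1*(-241/6) = 241/6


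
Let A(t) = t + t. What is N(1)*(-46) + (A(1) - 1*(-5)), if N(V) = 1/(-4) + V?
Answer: -55/2 ≈ -27.500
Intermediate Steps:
A(t) = 2*t
N(V) = -¼ + V (N(V) = 1*(-¼) + V = -¼ + V)
N(1)*(-46) + (A(1) - 1*(-5)) = (-¼ + 1)*(-46) + (2*1 - 1*(-5)) = (¾)*(-46) + (2 + 5) = -69/2 + 7 = -55/2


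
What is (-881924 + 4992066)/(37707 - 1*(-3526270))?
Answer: 4110142/3563977 ≈ 1.1532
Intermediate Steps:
(-881924 + 4992066)/(37707 - 1*(-3526270)) = 4110142/(37707 + 3526270) = 4110142/3563977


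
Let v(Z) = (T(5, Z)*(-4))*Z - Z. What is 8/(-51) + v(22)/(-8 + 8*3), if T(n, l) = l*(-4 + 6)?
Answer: -99361/408 ≈ -243.53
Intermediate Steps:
T(n, l) = 2*l (T(n, l) = l*2 = 2*l)
v(Z) = -Z - 8*Z² (v(Z) = ((2*Z)*(-4))*Z - Z = (-8*Z)*Z - Z = -8*Z² - Z = -Z - 8*Z²)
8/(-51) + v(22)/(-8 + 8*3) = 8/(-51) + (-1*22*(1 + 8*22))/(-8 + 8*3) = 8*(-1/51) + (-1*22*(1 + 176))/(-8 + 24) = -8/51 - 1*22*177/16 = -8/51 - 3894*1/16 = -8/51 - 1947/8 = -99361/408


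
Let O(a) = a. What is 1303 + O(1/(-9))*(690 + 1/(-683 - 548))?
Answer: 13586548/11079 ≈ 1226.3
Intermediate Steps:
1303 + O(1/(-9))*(690 + 1/(-683 - 548)) = 1303 + (690 + 1/(-683 - 548))/(-9) = 1303 - (690 + 1/(-1231))/9 = 1303 - (690 - 1/1231)/9 = 1303 - ⅑*849389/1231 = 1303 - 849389/11079 = 13586548/11079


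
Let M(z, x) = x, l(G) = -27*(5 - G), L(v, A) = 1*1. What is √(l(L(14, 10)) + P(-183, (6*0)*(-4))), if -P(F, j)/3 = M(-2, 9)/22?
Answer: 3*I*√5874/22 ≈ 10.451*I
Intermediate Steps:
L(v, A) = 1
l(G) = -135 + 27*G
P(F, j) = -27/22
√(l(L(14, 10)) + P(-183, (6*0)*(-4))) = √((-135 + 27*1) - 27/22) = √((-135 + 27) - 27/22) = √(-108 - 27/22) = √(-2403/22) = 3*I*√5874/22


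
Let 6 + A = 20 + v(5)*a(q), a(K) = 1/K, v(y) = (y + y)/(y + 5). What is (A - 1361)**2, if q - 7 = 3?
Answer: 181413961/100 ≈ 1.8141e+6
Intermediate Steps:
v(y) = 2*y/(5 + y) (v(y) = (2*y)/(5 + y) = 2*y/(5 + y))
q = 10 (q = 7 + 3 = 10)
a(K) = 1/K
A = 141/10 (A = -6 + (20 + (2*5/(5 + 5))/10) = -6 + (20 + (2*5/10)*(1/10)) = -6 + (20 + (2*5*(1/10))*(1/10)) = -6 + (20 + 1*(1/10)) = -6 + (20 + 1/10) = -6 + 201/10 = 141/10 ≈ 14.100)
(A - 1361)**2 = (141/10 - 1361)**2 = (-13469/10)**2 = 181413961/100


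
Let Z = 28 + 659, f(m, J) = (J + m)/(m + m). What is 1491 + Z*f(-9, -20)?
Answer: 15587/6 ≈ 2597.8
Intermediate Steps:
f(m, J) = (J + m)/(2*m) (f(m, J) = (J + m)/((2*m)) = (J + m)*(1/(2*m)) = (J + m)/(2*m))
Z = 687
1491 + Z*f(-9, -20) = 1491 + 687*((½)*(-20 - 9)/(-9)) = 1491 + 687*((½)*(-⅑)*(-29)) = 1491 + 687*(29/18) = 1491 + 6641/6 = 15587/6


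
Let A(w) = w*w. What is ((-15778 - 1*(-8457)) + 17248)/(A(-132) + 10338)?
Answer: 3309/9254 ≈ 0.35757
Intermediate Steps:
A(w) = w²
((-15778 - 1*(-8457)) + 17248)/(A(-132) + 10338) = ((-15778 - 1*(-8457)) + 17248)/((-132)² + 10338) = ((-15778 + 8457) + 17248)/(17424 + 10338) = (-7321 + 17248)/27762 = 9927*(1/27762) = 3309/9254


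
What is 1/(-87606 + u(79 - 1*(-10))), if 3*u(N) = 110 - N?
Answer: -1/87599 ≈ -1.1416e-5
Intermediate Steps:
u(N) = 110/3 - N/3 (u(N) = (110 - N)/3 = 110/3 - N/3)
1/(-87606 + u(79 - 1*(-10))) = 1/(-87606 + (110/3 - (79 - 1*(-10))/3)) = 1/(-87606 + (110/3 - (79 + 10)/3)) = 1/(-87606 + (110/3 - 1/3*89)) = 1/(-87606 + (110/3 - 89/3)) = 1/(-87606 + 7) = 1/(-87599) = -1/87599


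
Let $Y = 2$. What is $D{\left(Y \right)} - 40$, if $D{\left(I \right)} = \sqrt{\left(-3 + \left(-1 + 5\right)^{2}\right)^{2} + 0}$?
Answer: $-27$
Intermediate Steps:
$D{\left(I \right)} = 13$ ($D{\left(I \right)} = \sqrt{\left(-3 + 4^{2}\right)^{2} + 0} = \sqrt{\left(-3 + 16\right)^{2} + 0} = \sqrt{13^{2} + 0} = \sqrt{169 + 0} = \sqrt{169} = 13$)
$D{\left(Y \right)} - 40 = 13 - 40 = -27$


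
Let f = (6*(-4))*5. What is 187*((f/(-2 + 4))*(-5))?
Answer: 56100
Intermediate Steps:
f = -120 (f = -24*5 = -120)
187*((f/(-2 + 4))*(-5)) = 187*((-120/(-2 + 4))*(-5)) = 187*((-120/2)*(-5)) = 187*(((½)*(-120))*(-5)) = 187*(-60*(-5)) = 187*300 = 56100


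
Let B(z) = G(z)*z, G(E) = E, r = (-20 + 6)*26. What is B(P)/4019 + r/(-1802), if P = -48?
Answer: 2807362/3621119 ≈ 0.77527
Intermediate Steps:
r = -364 (r = -14*26 = -364)
B(z) = z² (B(z) = z*z = z²)
B(P)/4019 + r/(-1802) = (-48)²/4019 - 364/(-1802) = 2304*(1/4019) - 364*(-1/1802) = 2304/4019 + 182/901 = 2807362/3621119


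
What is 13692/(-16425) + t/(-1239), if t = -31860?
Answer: 953552/38325 ≈ 24.881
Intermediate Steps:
13692/(-16425) + t/(-1239) = 13692/(-16425) - 31860/(-1239) = 13692*(-1/16425) - 31860*(-1/1239) = -4564/5475 + 180/7 = 953552/38325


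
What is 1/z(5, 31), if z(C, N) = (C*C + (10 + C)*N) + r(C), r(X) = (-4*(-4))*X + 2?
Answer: 1/572 ≈ 0.0017483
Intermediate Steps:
r(X) = 2 + 16*X (r(X) = 16*X + 2 = 2 + 16*X)
z(C, N) = 2 + C² + 16*C + N*(10 + C) (z(C, N) = (C*C + (10 + C)*N) + (2 + 16*C) = (C² + N*(10 + C)) + (2 + 16*C) = 2 + C² + 16*C + N*(10 + C))
1/z(5, 31) = 1/(2 + 5² + 10*31 + 16*5 + 5*31) = 1/(2 + 25 + 310 + 80 + 155) = 1/572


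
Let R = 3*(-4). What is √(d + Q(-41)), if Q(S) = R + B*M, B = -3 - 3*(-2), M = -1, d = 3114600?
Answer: 3*√346065 ≈ 1764.8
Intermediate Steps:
R = -12
B = 3 (B = -3 + 6 = 3)
Q(S) = -15 (Q(S) = -12 + 3*(-1) = -12 - 3 = -15)
√(d + Q(-41)) = √(3114600 - 15) = √3114585 = 3*√346065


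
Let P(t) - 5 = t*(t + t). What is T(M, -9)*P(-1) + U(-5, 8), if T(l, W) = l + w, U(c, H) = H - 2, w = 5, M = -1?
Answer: 34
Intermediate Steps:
U(c, H) = -2 + H
P(t) = 5 + 2*t**2 (P(t) = 5 + t*(t + t) = 5 + t*(2*t) = 5 + 2*t**2)
T(l, W) = 5 + l (T(l, W) = l + 5 = 5 + l)
T(M, -9)*P(-1) + U(-5, 8) = (5 - 1)*(5 + 2*(-1)**2) + (-2 + 8) = 4*(5 + 2*1) + 6 = 4*(5 + 2) + 6 = 4*7 + 6 = 28 + 6 = 34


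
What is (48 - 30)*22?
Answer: 396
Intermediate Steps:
(48 - 30)*22 = 18*22 = 396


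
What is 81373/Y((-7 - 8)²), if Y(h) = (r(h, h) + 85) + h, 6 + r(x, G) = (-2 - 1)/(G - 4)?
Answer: 17983433/67181 ≈ 267.69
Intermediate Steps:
r(x, G) = -6 - 3/(-4 + G) (r(x, G) = -6 + (-2 - 1)/(G - 4) = -6 - 3/(-4 + G))
Y(h) = 85 + h + 3*(7 - 2*h)/(-4 + h) (Y(h) = (3*(7 - 2*h)/(-4 + h) + 85) + h = (85 + 3*(7 - 2*h)/(-4 + h)) + h = 85 + h + 3*(7 - 2*h)/(-4 + h))
81373/Y((-7 - 8)²) = 81373/(((-319 + ((-7 - 8)²)² + 75*(-7 - 8)²)/(-4 + (-7 - 8)²))) = 81373/(((-319 + ((-15)²)² + 75*(-15)²)/(-4 + (-15)²))) = 81373/(((-319 + 225² + 75*225)/(-4 + 225))) = 81373/(((-319 + 50625 + 16875)/221)) = 81373/(((1/221)*67181)) = 81373/(67181/221) = 81373*(221/67181) = 17983433/67181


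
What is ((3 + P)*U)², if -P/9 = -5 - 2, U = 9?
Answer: 352836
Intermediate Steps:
P = 63 (P = -9*(-5 - 2) = -9*(-7) = 63)
((3 + P)*U)² = ((3 + 63)*9)² = (66*9)² = 594² = 352836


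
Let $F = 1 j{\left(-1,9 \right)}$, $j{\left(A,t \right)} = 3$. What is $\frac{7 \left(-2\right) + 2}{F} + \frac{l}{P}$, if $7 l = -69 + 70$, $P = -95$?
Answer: $- \frac{2661}{665} \approx -4.0015$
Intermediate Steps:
$F = 3$ ($F = 1 \cdot 3 = 3$)
$l = \frac{1}{7}$ ($l = \frac{-69 + 70}{7} = \frac{1}{7} \cdot 1 = \frac{1}{7} \approx 0.14286$)
$\frac{7 \left(-2\right) + 2}{F} + \frac{l}{P} = \frac{7 \left(-2\right) + 2}{3} + \frac{1}{7 \left(-95\right)} = \left(-14 + 2\right) \frac{1}{3} + \frac{1}{7} \left(- \frac{1}{95}\right) = \left(-12\right) \frac{1}{3} - \frac{1}{665} = -4 - \frac{1}{665} = - \frac{2661}{665}$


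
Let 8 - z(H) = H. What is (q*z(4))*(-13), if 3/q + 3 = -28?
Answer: 156/31 ≈ 5.0323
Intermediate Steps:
q = -3/31 (q = 3/(-3 - 28) = 3/(-31) = 3*(-1/31) = -3/31 ≈ -0.096774)
z(H) = 8 - H
(q*z(4))*(-13) = -3*(8 - 1*4)/31*(-13) = -3*(8 - 4)/31*(-13) = -3/31*4*(-13) = -12/31*(-13) = 156/31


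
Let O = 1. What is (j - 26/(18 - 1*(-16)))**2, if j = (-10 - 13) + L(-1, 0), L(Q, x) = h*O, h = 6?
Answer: 91204/289 ≈ 315.58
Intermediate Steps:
L(Q, x) = 6 (L(Q, x) = 6*1 = 6)
j = -17 (j = (-10 - 13) + 6 = -23 + 6 = -17)
(j - 26/(18 - 1*(-16)))**2 = (-17 - 26/(18 - 1*(-16)))**2 = (-17 - 26/(18 + 16))**2 = (-17 - 26/34)**2 = (-17 - 26*1/34)**2 = (-17 - 13/17)**2 = (-302/17)**2 = 91204/289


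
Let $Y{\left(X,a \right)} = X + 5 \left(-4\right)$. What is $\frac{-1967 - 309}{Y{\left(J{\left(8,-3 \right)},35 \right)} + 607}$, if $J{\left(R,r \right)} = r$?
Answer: $- \frac{569}{146} \approx -3.8973$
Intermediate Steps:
$Y{\left(X,a \right)} = -20 + X$ ($Y{\left(X,a \right)} = X - 20 = -20 + X$)
$\frac{-1967 - 309}{Y{\left(J{\left(8,-3 \right)},35 \right)} + 607} = \frac{-1967 - 309}{\left(-20 - 3\right) + 607} = - \frac{2276}{-23 + 607} = - \frac{2276}{584} = \left(-2276\right) \frac{1}{584} = - \frac{569}{146}$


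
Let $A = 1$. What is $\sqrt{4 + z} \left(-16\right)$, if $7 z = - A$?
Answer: $- \frac{48 \sqrt{21}}{7} \approx -31.423$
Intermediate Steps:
$z = - \frac{1}{7}$ ($z = \frac{\left(-1\right) 1}{7} = \frac{1}{7} \left(-1\right) = - \frac{1}{7} \approx -0.14286$)
$\sqrt{4 + z} \left(-16\right) = \sqrt{4 - \frac{1}{7}} \left(-16\right) = \sqrt{\frac{27}{7}} \left(-16\right) = \frac{3 \sqrt{21}}{7} \left(-16\right) = - \frac{48 \sqrt{21}}{7}$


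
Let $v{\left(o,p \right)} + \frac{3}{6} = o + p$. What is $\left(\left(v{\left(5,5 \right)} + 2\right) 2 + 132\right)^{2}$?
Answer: $24025$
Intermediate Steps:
$v{\left(o,p \right)} = - \frac{1}{2} + o + p$ ($v{\left(o,p \right)} = - \frac{1}{2} + \left(o + p\right) = - \frac{1}{2} + o + p$)
$\left(\left(v{\left(5,5 \right)} + 2\right) 2 + 132\right)^{2} = \left(\left(\left(- \frac{1}{2} + 5 + 5\right) + 2\right) 2 + 132\right)^{2} = \left(\left(\frac{19}{2} + 2\right) 2 + 132\right)^{2} = \left(\frac{23}{2} \cdot 2 + 132\right)^{2} = \left(23 + 132\right)^{2} = 155^{2} = 24025$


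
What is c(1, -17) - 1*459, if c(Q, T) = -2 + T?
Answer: -478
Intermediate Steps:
c(1, -17) - 1*459 = (-2 - 17) - 1*459 = -19 - 459 = -478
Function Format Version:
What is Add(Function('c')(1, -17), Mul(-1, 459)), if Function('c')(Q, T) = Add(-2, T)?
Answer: -478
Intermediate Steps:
Add(Function('c')(1, -17), Mul(-1, 459)) = Add(Add(-2, -17), Mul(-1, 459)) = Add(-19, -459) = -478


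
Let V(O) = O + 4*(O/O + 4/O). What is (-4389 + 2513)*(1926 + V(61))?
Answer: -227872092/61 ≈ -3.7356e+6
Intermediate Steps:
V(O) = 4 + O + 16/O (V(O) = O + 4*(1 + 4/O) = O + (4 + 16/O) = 4 + O + 16/O)
(-4389 + 2513)*(1926 + V(61)) = (-4389 + 2513)*(1926 + (4 + 61 + 16/61)) = -1876*(1926 + (4 + 61 + 16*(1/61))) = -1876*(1926 + (4 + 61 + 16/61)) = -1876*(1926 + 3981/61) = -1876*121467/61 = -227872092/61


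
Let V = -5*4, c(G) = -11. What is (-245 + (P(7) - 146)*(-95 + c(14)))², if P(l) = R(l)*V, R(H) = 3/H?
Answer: 12763802529/49 ≈ 2.6049e+8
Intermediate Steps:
V = -20
P(l) = -60/l (P(l) = (3/l)*(-20) = -60/l)
(-245 + (P(7) - 146)*(-95 + c(14)))² = (-245 + (-60/7 - 146)*(-95 - 11))² = (-245 + (-60*⅐ - 146)*(-106))² = (-245 + (-60/7 - 146)*(-106))² = (-245 - 1082/7*(-106))² = (-245 + 114692/7)² = (112977/7)² = 12763802529/49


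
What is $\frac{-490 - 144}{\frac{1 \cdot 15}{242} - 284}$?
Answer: $\frac{153428}{68713} \approx 2.2329$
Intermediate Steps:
$\frac{-490 - 144}{\frac{1 \cdot 15}{242} - 284} = \frac{-490 - 144}{15 \cdot \frac{1}{242} - 284} = - \frac{634}{\frac{15}{242} - 284} = - \frac{634}{- \frac{68713}{242}} = \left(-634\right) \left(- \frac{242}{68713}\right) = \frac{153428}{68713}$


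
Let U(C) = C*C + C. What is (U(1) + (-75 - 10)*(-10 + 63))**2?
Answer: 20277009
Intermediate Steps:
U(C) = C + C**2 (U(C) = C**2 + C = C + C**2)
(U(1) + (-75 - 10)*(-10 + 63))**2 = (1*(1 + 1) + (-75 - 10)*(-10 + 63))**2 = (1*2 - 85*53)**2 = (2 - 4505)**2 = (-4503)**2 = 20277009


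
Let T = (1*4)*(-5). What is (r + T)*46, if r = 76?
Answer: 2576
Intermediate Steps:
T = -20 (T = 4*(-5) = -20)
(r + T)*46 = (76 - 20)*46 = 56*46 = 2576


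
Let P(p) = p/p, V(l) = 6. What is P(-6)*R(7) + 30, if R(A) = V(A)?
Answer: 36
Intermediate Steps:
R(A) = 6
P(p) = 1
P(-6)*R(7) + 30 = 1*6 + 30 = 6 + 30 = 36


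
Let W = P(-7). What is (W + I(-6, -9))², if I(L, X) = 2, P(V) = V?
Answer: 25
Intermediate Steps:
W = -7
(W + I(-6, -9))² = (-7 + 2)² = (-5)² = 25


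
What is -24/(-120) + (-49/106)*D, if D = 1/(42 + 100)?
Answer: 14807/75260 ≈ 0.19674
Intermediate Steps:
D = 1/142 ≈ 0.0070423
-24/(-120) + (-49/106)*D = -24/(-120) - 49/106*(1/142) = -24*(-1/120) - 49*1/106*(1/142) = ⅕ - 49/106*1/142 = ⅕ - 49/15052 = 14807/75260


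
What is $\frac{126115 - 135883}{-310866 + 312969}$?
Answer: $- \frac{3256}{701} \approx -4.6448$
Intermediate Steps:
$\frac{126115 - 135883}{-310866 + 312969} = - \frac{9768}{2103} = \left(-9768\right) \frac{1}{2103} = - \frac{3256}{701}$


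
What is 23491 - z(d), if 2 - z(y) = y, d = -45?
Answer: 23444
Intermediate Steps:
z(y) = 2 - y
23491 - z(d) = 23491 - (2 - 1*(-45)) = 23491 - (2 + 45) = 23491 - 1*47 = 23491 - 47 = 23444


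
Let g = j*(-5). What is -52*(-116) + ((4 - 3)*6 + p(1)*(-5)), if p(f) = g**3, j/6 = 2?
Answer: 1086038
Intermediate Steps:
j = 12 (j = 6*2 = 12)
g = -60 (g = 12*(-5) = -60)
p(f) = -216000 (p(f) = (-60)**3 = -216000)
-52*(-116) + ((4 - 3)*6 + p(1)*(-5)) = -52*(-116) + ((4 - 3)*6 - 216000*(-5)) = 6032 + (1*6 + 1080000) = 6032 + (6 + 1080000) = 6032 + 1080006 = 1086038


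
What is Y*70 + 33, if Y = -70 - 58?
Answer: -8927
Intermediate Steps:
Y = -128
Y*70 + 33 = -128*70 + 33 = -8960 + 33 = -8927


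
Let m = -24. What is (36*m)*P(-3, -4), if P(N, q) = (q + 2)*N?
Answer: -5184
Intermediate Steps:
P(N, q) = N*(2 + q) (P(N, q) = (2 + q)*N = N*(2 + q))
(36*m)*P(-3, -4) = (36*(-24))*(-3*(2 - 4)) = -(-2592)*(-2) = -864*6 = -5184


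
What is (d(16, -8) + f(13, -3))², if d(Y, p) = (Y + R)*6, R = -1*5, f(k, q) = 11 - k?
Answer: 4096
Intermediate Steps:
R = -5
d(Y, p) = -30 + 6*Y (d(Y, p) = (Y - 5)*6 = (-5 + Y)*6 = -30 + 6*Y)
(d(16, -8) + f(13, -3))² = ((-30 + 6*16) + (11 - 1*13))² = ((-30 + 96) + (11 - 13))² = (66 - 2)² = 64² = 4096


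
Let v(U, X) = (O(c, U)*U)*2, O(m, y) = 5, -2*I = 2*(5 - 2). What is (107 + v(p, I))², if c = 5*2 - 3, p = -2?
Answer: 7569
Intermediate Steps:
c = 7 (c = 10 - 3 = 7)
I = -3 (I = -(5 - 2) = -3 ≈ -3.0000)
v(U, X) = 10*U (v(U, X) = (5*U)*2 = 10*U)
(107 + v(p, I))² = (107 + 10*(-2))² = (107 - 20)² = 87² = 7569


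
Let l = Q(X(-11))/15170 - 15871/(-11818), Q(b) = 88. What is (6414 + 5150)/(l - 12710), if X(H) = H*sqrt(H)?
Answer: -21154929080/23248929077 ≈ -0.90993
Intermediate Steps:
X(H) = H**(3/2)
l = 120901527/89639530 (l = 88/15170 - 15871/(-11818) = 88*(1/15170) - 15871*(-1/11818) = 44/7585 + 15871/11818 = 120901527/89639530 ≈ 1.3488)
(6414 + 5150)/(l - 12710) = (6414 + 5150)/(120901527/89639530 - 12710) = 11564/(-1139197524773/89639530) = 11564*(-89639530/1139197524773) = -21154929080/23248929077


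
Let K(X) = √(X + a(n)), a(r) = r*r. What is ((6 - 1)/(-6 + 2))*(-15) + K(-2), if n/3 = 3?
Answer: 75/4 + √79 ≈ 27.638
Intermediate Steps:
n = 9 (n = 3*3 = 9)
a(r) = r²
K(X) = √(81 + X) (K(X) = √(X + 9²) = √(X + 81) = √(81 + X))
((6 - 1)/(-6 + 2))*(-15) + K(-2) = ((6 - 1)/(-6 + 2))*(-15) + √(81 - 2) = (5/(-4))*(-15) + √79 = (5*(-¼))*(-15) + √79 = -5/4*(-15) + √79 = 75/4 + √79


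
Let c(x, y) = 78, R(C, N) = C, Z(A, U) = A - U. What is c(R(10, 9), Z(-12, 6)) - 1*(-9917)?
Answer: 9995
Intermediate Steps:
c(R(10, 9), Z(-12, 6)) - 1*(-9917) = 78 - 1*(-9917) = 78 + 9917 = 9995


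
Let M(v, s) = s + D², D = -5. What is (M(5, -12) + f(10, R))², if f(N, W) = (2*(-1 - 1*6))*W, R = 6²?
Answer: 241081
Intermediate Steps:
R = 36
f(N, W) = -14*W (f(N, W) = (2*(-1 - 6))*W = (2*(-7))*W = -14*W)
M(v, s) = 25 + s (M(v, s) = s + (-5)² = s + 25 = 25 + s)
(M(5, -12) + f(10, R))² = ((25 - 12) - 14*36)² = (13 - 504)² = (-491)² = 241081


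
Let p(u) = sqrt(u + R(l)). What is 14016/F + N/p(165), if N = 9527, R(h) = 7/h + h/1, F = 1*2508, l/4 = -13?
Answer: 1168/209 + 19054*sqrt(76297)/5869 ≈ 902.35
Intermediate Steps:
l = -52 (l = 4*(-13) = -52)
F = 2508
R(h) = h + 7/h (R(h) = 7/h + h*1 = 7/h + h = h + 7/h)
p(u) = sqrt(-2711/52 + u) (p(u) = sqrt(u + (-52 + 7/(-52))) = sqrt(u + (-52 + 7*(-1/52))) = sqrt(u + (-52 - 7/52)) = sqrt(u - 2711/52) = sqrt(-2711/52 + u))
14016/F + N/p(165) = 14016/2508 + 9527/((sqrt(-35243 + 676*165)/26)) = 14016*(1/2508) + 9527/((sqrt(-35243 + 111540)/26)) = 1168/209 + 9527/((sqrt(76297)/26)) = 1168/209 + 9527*(2*sqrt(76297)/5869) = 1168/209 + 19054*sqrt(76297)/5869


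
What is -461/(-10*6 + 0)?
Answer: 461/60 ≈ 7.6833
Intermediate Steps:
-461/(-10*6 + 0) = -461/(-60 + 0) = -461/(-60) = -461*(-1)/60 = -1*(-461/60) = 461/60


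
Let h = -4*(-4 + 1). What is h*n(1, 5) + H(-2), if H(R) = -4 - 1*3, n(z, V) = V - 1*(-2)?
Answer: 77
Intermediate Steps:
n(z, V) = 2 + V (n(z, V) = V + 2 = 2 + V)
H(R) = -7 (H(R) = -4 - 3 = -7)
h = 12 (h = -4*(-3) = 12)
h*n(1, 5) + H(-2) = 12*(2 + 5) - 7 = 12*7 - 7 = 84 - 7 = 77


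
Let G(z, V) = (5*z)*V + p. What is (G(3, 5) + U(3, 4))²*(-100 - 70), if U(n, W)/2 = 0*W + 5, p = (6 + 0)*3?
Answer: -1803530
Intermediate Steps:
p = 18 (p = 6*3 = 18)
G(z, V) = 18 + 5*V*z (G(z, V) = (5*z)*V + 18 = 5*V*z + 18 = 18 + 5*V*z)
U(n, W) = 10 (U(n, W) = 2*(0*W + 5) = 2*(0 + 5) = 2*5 = 10)
(G(3, 5) + U(3, 4))²*(-100 - 70) = ((18 + 5*5*3) + 10)²*(-100 - 70) = ((18 + 75) + 10)²*(-170) = (93 + 10)²*(-170) = 103²*(-170) = 10609*(-170) = -1803530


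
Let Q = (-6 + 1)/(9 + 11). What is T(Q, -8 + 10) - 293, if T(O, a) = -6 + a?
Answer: -297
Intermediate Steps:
Q = -¼ (Q = -5/20 = -5*1/20 = -¼ ≈ -0.25000)
T(Q, -8 + 10) - 293 = (-6 + (-8 + 10)) - 293 = (-6 + 2) - 293 = -4 - 293 = -297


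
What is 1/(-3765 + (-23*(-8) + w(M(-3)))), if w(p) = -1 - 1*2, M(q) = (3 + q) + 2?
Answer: -1/3584 ≈ -0.00027902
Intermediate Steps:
M(q) = 5 + q
w(p) = -3 (w(p) = -1 - 2 = -3)
1/(-3765 + (-23*(-8) + w(M(-3)))) = 1/(-3765 + (-23*(-8) - 3)) = 1/(-3765 + (184 - 3)) = 1/(-3765 + 181) = 1/(-3584) = -1/3584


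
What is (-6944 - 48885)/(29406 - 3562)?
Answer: -55829/25844 ≈ -2.1602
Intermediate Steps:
(-6944 - 48885)/(29406 - 3562) = -55829/25844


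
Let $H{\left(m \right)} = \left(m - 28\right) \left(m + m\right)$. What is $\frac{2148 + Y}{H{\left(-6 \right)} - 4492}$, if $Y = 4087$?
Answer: $- \frac{6235}{4084} \approx -1.5267$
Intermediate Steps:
$H{\left(m \right)} = 2 m \left(-28 + m\right)$ ($H{\left(m \right)} = \left(-28 + m\right) 2 m = 2 m \left(-28 + m\right)$)
$\frac{2148 + Y}{H{\left(-6 \right)} - 4492} = \frac{2148 + 4087}{2 \left(-6\right) \left(-28 - 6\right) - 4492} = \frac{6235}{2 \left(-6\right) \left(-34\right) - 4492} = \frac{6235}{408 - 4492} = \frac{6235}{-4084} = 6235 \left(- \frac{1}{4084}\right) = - \frac{6235}{4084}$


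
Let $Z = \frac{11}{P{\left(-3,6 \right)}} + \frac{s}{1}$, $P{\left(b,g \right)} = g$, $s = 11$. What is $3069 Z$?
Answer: $\frac{78771}{2} \approx 39386.0$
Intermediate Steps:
$Z = \frac{77}{6}$ ($Z = \frac{11}{6} + \frac{11}{1} = 11 \cdot \frac{1}{6} + 11 \cdot 1 = \frac{11}{6} + 11 = \frac{77}{6} \approx 12.833$)
$3069 Z = 3069 \cdot \frac{77}{6} = \frac{78771}{2}$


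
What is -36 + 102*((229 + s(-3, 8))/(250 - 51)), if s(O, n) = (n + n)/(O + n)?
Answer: 82602/995 ≈ 83.017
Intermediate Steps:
s(O, n) = 2*n/(O + n) (s(O, n) = (2*n)/(O + n) = 2*n/(O + n))
-36 + 102*((229 + s(-3, 8))/(250 - 51)) = -36 + 102*((229 + 2*8/(-3 + 8))/(250 - 51)) = -36 + 102*((229 + 2*8/5)/199) = -36 + 102*((229 + 2*8*(⅕))*(1/199)) = -36 + 102*((229 + 16/5)*(1/199)) = -36 + 102*((1161/5)*(1/199)) = -36 + 102*(1161/995) = -36 + 118422/995 = 82602/995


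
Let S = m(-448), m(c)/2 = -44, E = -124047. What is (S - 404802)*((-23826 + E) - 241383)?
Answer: 157605861840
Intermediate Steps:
m(c) = -88 (m(c) = 2*(-44) = -88)
S = -88
(S - 404802)*((-23826 + E) - 241383) = (-88 - 404802)*((-23826 - 124047) - 241383) = -404890*(-147873 - 241383) = -404890*(-389256) = 157605861840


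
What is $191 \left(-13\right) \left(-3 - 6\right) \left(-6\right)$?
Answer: $-134082$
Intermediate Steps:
$191 \left(-13\right) \left(-3 - 6\right) \left(-6\right) = - 2483 \left(\left(-9\right) \left(-6\right)\right) = \left(-2483\right) 54 = -134082$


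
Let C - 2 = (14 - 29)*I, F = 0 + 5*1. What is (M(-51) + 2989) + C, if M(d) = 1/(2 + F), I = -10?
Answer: 21988/7 ≈ 3141.1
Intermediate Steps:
F = 5 (F = 0 + 5 = 5)
C = 152 (C = 2 + (14 - 29)*(-10) = 2 - 15*(-10) = 2 + 150 = 152)
M(d) = ⅐ (M(d) = 1/(2 + 5) = 1/7 = ⅐)
(M(-51) + 2989) + C = (⅐ + 2989) + 152 = 20924/7 + 152 = 21988/7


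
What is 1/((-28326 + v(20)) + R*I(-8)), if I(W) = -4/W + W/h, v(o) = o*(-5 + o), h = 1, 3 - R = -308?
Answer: -2/60717 ≈ -3.2940e-5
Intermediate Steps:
R = 311 (R = 3 - 1*(-308) = 3 + 308 = 311)
I(W) = W - 4/W (I(W) = -4/W + W/1 = -4/W + W*1 = -4/W + W = W - 4/W)
1/((-28326 + v(20)) + R*I(-8)) = 1/((-28326 + 20*(-5 + 20)) + 311*(-8 - 4/(-8))) = 1/((-28326 + 20*15) + 311*(-8 - 4*(-⅛))) = 1/((-28326 + 300) + 311*(-8 + ½)) = 1/(-28026 + 311*(-15/2)) = 1/(-28026 - 4665/2) = 1/(-60717/2) = -2/60717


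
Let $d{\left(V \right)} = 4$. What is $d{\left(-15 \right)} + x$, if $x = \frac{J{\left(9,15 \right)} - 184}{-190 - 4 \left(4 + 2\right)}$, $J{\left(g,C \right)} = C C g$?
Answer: $- \frac{985}{214} \approx -4.6028$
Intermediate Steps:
$J{\left(g,C \right)} = g C^{2}$ ($J{\left(g,C \right)} = C^{2} g = g C^{2}$)
$x = - \frac{1841}{214}$ ($x = \frac{9 \cdot 15^{2} - 184}{-190 - 4 \left(4 + 2\right)} = \frac{9 \cdot 225 - 184}{-190 - 24} = \frac{2025 - 184}{-190 - 24} = \frac{1841}{-214} = 1841 \left(- \frac{1}{214}\right) = - \frac{1841}{214} \approx -8.6028$)
$d{\left(-15 \right)} + x = 4 - \frac{1841}{214} = - \frac{985}{214}$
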